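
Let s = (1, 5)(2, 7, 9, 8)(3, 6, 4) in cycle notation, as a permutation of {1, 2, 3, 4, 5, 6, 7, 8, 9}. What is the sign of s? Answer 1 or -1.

The cycle lengths are 4, 3, 2.
A cycle of length ℓ contributes ℓ−1 transpositions, so s is a product of 3 + 2 + 1 = 6 transpositions — even.

1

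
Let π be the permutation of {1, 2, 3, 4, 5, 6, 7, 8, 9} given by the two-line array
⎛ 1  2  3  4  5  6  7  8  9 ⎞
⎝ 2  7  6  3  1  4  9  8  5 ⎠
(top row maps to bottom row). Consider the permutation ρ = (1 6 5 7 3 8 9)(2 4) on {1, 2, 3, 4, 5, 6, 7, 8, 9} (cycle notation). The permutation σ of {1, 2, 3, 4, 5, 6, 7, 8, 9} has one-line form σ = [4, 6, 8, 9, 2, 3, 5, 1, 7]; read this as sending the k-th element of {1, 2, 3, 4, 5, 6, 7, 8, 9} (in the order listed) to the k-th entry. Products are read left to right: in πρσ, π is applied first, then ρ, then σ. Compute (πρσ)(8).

7

Apply the permutations in order: π(8) = 8, then ρ(8) = 9, then σ(9) = 7. So (πρσ)(8) = 7.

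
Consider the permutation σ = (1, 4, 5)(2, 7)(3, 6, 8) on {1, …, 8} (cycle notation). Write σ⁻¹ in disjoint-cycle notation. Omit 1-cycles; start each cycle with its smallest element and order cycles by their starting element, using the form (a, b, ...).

If σ sends a → b within a cycle, σ⁻¹ sends b → a; equivalently, reverse each cycle.
After reversing and putting each cycle's least element first, σ⁻¹ = (1, 5, 4)(2, 7)(3, 8, 6).

(1, 5, 4)(2, 7)(3, 8, 6)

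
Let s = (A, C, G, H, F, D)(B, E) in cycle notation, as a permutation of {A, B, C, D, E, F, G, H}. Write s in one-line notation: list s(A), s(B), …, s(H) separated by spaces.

C E G A B D H F

Each element maps to the next entry in its cycle (wrapping to the front): A→C, B→E, C→G, D→A, E→B, F→D, G→H, H→F.
Listing these in domain order gives C E G A B D H F.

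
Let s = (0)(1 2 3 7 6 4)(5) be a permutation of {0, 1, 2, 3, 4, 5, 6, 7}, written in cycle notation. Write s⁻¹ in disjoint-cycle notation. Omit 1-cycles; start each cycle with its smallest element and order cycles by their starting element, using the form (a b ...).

(1 4 6 7 3 2)

Inverting a permutation written in cycle notation just reverses the order within every cycle.
Reversing each cycle of s and rotating so the smallest element leads gives (1 4 6 7 3 2).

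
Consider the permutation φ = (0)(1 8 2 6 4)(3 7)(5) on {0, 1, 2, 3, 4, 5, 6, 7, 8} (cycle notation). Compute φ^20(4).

4 lies in the 5-cycle (1 8 2 6 4).
Powers repeat with period 5 on this cycle, and 20 mod 5 = 0, so φ^20(4) = φ^0(4).
So φ^20(4) = 4.

4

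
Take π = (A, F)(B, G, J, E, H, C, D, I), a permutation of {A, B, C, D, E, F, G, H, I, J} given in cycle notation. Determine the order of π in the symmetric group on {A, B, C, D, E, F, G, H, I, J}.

8

The cycle type of π is (8, 2).
Since disjoint cycles commute, ord(π) = lcm(8, 2) = 8.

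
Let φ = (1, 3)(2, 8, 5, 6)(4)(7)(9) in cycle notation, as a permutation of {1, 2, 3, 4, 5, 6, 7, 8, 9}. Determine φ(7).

7

The 1-cycle (7) fixes 7, so φ(7) = 7.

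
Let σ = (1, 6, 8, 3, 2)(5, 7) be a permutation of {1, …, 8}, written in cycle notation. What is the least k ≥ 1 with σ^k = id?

10

The disjoint cycles have lengths 5, 2, 1.
The order is lcm(5, 2) = 10.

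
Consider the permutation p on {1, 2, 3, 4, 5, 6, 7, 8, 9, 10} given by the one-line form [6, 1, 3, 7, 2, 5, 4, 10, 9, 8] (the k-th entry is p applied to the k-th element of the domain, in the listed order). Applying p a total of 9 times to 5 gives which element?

2

Tracing 5 → 2 → … returns to 5 after 4 steps, so 5 lies in a 4-cycle (1 6 5 2).
Since the cycle has length 4, p^9 acts on it the same as p^1 (9 mod 4 = 1).
Stepping 1 place around the cycle: 5 → 2.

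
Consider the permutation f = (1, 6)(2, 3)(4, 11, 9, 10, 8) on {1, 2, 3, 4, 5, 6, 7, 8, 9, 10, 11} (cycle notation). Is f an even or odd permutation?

The cycle lengths are 5, 2, 2, 1, 1.
A cycle of length ℓ contributes ℓ−1 transpositions, so f is a product of 4 + 1 + 1 = 6 transpositions — even.

even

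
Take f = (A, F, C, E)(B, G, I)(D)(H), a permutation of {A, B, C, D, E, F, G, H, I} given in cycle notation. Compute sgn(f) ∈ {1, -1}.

The cycle lengths are 4, 3, 1, 1.
A cycle of length ℓ contributes ℓ−1 transpositions, so f is a product of 3 + 2 = 5 transpositions — odd.

-1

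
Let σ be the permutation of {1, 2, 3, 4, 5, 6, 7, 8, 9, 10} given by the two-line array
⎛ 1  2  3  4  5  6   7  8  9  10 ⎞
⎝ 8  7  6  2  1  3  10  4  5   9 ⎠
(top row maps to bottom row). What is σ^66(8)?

Tracing 8 → 4 → … returns to 8 after 8 steps, so 8 lies in an 8-cycle (1, 8, 4, 2, 7, 10, 9, 5).
Since the cycle has length 8, σ^66 acts on it the same as σ^2 (66 mod 8 = 2).
Stepping 2 places around the cycle: 8 → 4 → 2.

2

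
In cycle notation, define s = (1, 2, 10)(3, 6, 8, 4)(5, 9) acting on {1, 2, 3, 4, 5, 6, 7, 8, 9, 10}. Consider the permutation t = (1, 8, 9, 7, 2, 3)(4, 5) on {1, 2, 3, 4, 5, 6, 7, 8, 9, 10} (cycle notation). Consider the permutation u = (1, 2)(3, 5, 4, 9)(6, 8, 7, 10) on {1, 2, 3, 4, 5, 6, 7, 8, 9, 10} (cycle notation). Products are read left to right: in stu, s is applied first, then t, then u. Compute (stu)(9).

(stu)(9) = u(t(s(9))). s(9) = 5, then t(5) = 4, then u(4) = 9, so the result is 9.

9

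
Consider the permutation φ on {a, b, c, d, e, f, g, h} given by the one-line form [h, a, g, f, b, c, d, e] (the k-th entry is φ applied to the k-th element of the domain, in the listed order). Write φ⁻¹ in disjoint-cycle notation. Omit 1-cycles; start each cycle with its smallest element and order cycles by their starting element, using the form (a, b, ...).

The cycle decomposition of φ is (a, h, e, b)(c, g, d, f).
Reversing each cycle (and rotating so the smallest element leads) gives φ⁻¹ = (a, b, e, h)(c, f, d, g).

(a, b, e, h)(c, f, d, g)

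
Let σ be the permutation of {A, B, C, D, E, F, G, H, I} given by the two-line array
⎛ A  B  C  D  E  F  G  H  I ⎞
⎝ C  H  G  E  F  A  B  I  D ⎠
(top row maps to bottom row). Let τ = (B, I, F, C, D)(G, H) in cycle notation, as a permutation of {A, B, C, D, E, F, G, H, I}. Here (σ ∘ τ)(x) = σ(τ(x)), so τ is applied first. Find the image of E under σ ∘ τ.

τ(E) = E, then σ(E) = F; composing gives (σ ∘ τ)(E) = F.

F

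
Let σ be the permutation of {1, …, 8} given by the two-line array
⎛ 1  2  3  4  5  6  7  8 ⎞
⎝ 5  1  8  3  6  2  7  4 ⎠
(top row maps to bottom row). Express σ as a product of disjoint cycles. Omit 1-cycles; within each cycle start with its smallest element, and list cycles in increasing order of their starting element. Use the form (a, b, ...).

(1, 5, 6, 2)(3, 8, 4)

Iterating σ from 1 gives 1 → 5 → 6 → 2 → 1; that is the 4-cycle (1, 5, 6, 2).
Repeating from the next unused element and collecting all non-trivial cycles gives (1, 5, 6, 2)(3, 8, 4).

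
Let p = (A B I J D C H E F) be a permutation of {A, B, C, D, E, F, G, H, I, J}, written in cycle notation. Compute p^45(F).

F

F lies in the 9-cycle (A B I J D C H E F).
Powers repeat with period 9 on this cycle, and 45 mod 9 = 0, so p^45(F) = p^0(F).
So p^45(F) = F.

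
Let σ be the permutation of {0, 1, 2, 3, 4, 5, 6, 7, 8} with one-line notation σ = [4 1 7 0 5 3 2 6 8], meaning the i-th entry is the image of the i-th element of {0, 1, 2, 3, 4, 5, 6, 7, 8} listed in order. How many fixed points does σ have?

2

The fixed points (elements with σ(x) = x) are {1, 8}, so there are 2.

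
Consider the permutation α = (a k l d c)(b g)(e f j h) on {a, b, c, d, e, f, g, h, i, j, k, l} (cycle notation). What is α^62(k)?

k lies in the 5-cycle (a k l d c).
Powers repeat with period 5 on this cycle, and 62 mod 5 = 2, so α^62(k) = α^2(k).
Advancing 2 steps from k: k → l → d.

d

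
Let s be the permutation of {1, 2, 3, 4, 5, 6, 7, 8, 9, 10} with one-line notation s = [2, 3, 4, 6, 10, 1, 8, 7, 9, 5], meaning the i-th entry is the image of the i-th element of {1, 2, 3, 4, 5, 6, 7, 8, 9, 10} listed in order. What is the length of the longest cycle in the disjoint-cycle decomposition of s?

5

Decomposing into disjoint cycles gives (1 2 3 4 6)(5 10)(7 8); the longest has length 5.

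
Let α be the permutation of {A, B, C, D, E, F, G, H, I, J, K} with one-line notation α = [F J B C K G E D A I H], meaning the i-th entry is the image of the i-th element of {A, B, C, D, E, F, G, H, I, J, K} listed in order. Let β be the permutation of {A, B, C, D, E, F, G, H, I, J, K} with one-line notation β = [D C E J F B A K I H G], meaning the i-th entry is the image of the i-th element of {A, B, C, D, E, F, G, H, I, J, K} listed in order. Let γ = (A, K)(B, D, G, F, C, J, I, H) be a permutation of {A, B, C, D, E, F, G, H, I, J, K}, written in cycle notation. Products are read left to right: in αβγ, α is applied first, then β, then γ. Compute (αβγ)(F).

Apply the permutations in order: α(F) = G, then β(G) = A, then γ(A) = K. So (αβγ)(F) = K.

K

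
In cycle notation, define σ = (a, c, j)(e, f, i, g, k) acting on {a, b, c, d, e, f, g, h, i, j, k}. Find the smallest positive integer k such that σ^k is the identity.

15

The cycle type of σ is (5, 3, 1, 1, 1).
The order of σ is the least common multiple of its cycle lengths: lcm(5, 3) = 15.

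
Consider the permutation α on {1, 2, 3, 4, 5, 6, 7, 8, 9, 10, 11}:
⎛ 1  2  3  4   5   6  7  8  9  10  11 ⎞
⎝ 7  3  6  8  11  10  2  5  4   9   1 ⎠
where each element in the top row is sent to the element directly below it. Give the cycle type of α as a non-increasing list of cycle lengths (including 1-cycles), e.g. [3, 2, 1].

[11]

The disjoint cycles are (1 7 2 3 6 10 9 4 8 5 11), with lengths 11 in non-increasing order.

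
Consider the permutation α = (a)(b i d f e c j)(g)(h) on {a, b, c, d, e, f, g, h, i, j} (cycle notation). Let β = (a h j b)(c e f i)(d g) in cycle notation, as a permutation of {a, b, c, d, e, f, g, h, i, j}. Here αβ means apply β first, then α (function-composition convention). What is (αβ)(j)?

First apply β: β(j) = b, then α(b) = i. Thus (αβ)(j) = i.

i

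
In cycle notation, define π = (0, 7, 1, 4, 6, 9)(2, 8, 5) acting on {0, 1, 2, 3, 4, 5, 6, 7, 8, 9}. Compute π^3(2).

2 lies in the 3-cycle (2, 8, 5).
Powers repeat with period 3 on this cycle, and 3 mod 3 = 0, so π^3(2) = π^0(2).
So π^3(2) = 2.

2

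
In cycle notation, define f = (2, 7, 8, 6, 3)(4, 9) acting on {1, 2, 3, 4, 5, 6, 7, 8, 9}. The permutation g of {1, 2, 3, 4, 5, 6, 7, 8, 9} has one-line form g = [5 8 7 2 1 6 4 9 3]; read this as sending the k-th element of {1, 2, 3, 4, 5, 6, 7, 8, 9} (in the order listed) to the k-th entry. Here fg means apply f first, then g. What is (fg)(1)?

f(1) = 1, then g(1) = 5; composing gives (fg)(1) = 5.

5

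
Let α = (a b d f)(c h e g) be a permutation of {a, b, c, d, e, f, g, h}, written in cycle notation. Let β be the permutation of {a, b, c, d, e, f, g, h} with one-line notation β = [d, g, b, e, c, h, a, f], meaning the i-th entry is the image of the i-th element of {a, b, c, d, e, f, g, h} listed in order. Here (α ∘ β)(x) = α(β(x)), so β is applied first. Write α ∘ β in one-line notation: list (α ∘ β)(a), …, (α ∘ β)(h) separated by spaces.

f c d g h e b a

For each element, apply β then α: a → d → f; b → g → c; c → b → d; d → e → g; e → c → h; f → h → e; g → a → b; h → f → a.
So α ∘ β in one-line form is f c d g h e b a.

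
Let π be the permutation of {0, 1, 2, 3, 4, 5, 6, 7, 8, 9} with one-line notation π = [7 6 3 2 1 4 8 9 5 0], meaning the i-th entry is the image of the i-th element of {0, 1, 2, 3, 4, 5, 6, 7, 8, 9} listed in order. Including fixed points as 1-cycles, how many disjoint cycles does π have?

The cycle decomposition is (0, 7, 9)(1, 6, 8, 5, 4)(2, 3), which has 3 cycles (counting 1-cycles).

3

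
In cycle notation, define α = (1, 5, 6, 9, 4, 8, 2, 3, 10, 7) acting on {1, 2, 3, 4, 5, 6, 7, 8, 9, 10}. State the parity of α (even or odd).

The cycle lengths are 10.
A cycle is odd iff its length is even; α has 1 even-length cycle, so sgn(α) = (−1)^1 and α is odd.

odd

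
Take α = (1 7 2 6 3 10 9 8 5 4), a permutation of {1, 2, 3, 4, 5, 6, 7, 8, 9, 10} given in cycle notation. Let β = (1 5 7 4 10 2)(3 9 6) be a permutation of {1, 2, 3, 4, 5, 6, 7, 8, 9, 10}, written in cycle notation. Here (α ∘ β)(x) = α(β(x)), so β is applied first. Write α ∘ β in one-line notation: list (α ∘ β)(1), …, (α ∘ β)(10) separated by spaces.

4 7 8 9 2 10 1 5 3 6

(α ∘ β)(x) = α(β(x)). Computing each image: α(β(1)) = α(5) = 4, α(β(2)) = α(1) = 7, α(β(3)) = α(9) = 8, α(β(4)) = α(10) = 9, α(β(5)) = α(7) = 2, α(β(6)) = α(3) = 10, α(β(7)) = α(4) = 1, α(β(8)) = α(8) = 5, α(β(9)) = α(6) = 3, α(β(10)) = α(2) = 6.
Hence α ∘ β = [4 7 8 9 2 10 1 5 3 6].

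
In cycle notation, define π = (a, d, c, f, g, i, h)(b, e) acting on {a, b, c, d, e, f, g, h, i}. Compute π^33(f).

f lies in the 7-cycle (a, d, c, f, g, i, h).
Powers repeat with period 7 on this cycle, and 33 mod 7 = 5, so π^33(f) = π^5(f).
Stepping 5 places around the cycle: f → g → i → h → a → d.

d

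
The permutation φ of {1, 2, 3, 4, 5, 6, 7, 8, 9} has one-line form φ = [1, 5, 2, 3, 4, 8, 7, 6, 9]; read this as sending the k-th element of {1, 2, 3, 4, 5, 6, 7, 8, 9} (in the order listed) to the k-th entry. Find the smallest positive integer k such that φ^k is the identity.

Decomposing into disjoint cycles gives cycle lengths 4, 2, 1, 1, 1.
Since disjoint cycles commute, ord(φ) = lcm(4, 2) = 4.

4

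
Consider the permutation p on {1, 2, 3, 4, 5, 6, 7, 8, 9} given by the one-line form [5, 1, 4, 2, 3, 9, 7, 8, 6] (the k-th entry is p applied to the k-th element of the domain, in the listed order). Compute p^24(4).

Tracing 4 → 2 → … returns to 4 after 5 steps, so 4 lies in a 5-cycle (1 5 3 4 2).
Since the cycle has length 5, p^24 acts on it the same as p^4 (24 mod 5 = 4).
Stepping 4 places around the cycle: 4 → 2 → 1 → 5 → 3.

3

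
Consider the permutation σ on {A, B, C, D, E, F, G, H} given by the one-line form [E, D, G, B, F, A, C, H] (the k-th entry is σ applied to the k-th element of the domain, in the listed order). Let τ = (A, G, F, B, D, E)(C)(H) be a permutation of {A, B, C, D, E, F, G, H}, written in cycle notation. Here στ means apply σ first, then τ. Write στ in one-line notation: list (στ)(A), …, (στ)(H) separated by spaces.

Chase each element through σ then τ: A → E → A; B → D → E; C → G → F; D → B → D; E → F → B; F → A → G; G → C → C; H → H → H.
So στ in one-line form is A E F D B G C H.

A E F D B G C H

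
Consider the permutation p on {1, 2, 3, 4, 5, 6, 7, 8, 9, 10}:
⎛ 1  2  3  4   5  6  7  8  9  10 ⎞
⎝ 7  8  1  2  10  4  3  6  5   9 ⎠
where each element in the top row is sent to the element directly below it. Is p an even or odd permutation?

odd

In disjoint-cycle form the cycle lengths are 4, 3, 3.
A cycle of length ℓ contributes ℓ−1 transpositions, so p is a product of 3 + 2 + 2 = 7 transpositions — odd.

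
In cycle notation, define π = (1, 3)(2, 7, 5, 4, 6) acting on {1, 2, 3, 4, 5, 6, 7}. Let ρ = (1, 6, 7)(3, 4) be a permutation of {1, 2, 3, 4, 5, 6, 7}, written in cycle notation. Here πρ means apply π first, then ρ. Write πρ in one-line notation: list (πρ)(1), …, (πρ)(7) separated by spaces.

(πρ)(x) = ρ(π(x)). Computing each image: ρ(π(1)) = ρ(3) = 4, ρ(π(2)) = ρ(7) = 1, ρ(π(3)) = ρ(1) = 6, ρ(π(4)) = ρ(6) = 7, ρ(π(5)) = ρ(4) = 3, ρ(π(6)) = ρ(2) = 2, ρ(π(7)) = ρ(5) = 5.
Hence πρ = [4 1 6 7 3 2 5].

4 1 6 7 3 2 5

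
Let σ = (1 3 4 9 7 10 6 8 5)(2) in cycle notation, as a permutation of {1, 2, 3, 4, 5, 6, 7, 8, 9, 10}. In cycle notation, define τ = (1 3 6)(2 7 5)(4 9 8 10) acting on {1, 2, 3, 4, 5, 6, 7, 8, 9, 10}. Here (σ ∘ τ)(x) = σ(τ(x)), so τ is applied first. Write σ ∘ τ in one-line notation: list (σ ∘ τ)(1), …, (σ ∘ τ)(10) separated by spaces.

For each element, apply τ then σ: 1 → 3 → 4; 2 → 7 → 10; 3 → 6 → 8; 4 → 9 → 7; 5 → 2 → 2; 6 → 1 → 3; 7 → 5 → 1; 8 → 10 → 6; 9 → 8 → 5; 10 → 4 → 9.
Collecting the images, σ ∘ τ = [4 10 8 7 2 3 1 6 5 9].

4 10 8 7 2 3 1 6 5 9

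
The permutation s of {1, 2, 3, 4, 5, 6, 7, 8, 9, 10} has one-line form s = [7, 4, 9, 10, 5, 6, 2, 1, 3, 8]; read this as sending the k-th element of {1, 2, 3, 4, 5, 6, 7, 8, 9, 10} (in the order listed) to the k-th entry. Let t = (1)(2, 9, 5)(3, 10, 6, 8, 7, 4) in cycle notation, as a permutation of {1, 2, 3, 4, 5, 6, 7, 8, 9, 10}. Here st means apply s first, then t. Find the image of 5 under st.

First apply s: s(5) = 5, then t(5) = 2. Thus (st)(5) = 2.

2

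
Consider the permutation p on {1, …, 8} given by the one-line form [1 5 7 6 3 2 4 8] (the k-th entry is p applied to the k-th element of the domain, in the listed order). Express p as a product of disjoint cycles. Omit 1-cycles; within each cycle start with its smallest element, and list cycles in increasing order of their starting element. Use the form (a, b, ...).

Iterating p from 2 gives 2 → 5 → 3 → 7 → 4 → 6 → 2; that is the 6-cycle (2, 5, 3, 7, 4, 6).
Repeating from the next unused element and collecting all non-trivial cycles gives (2, 5, 3, 7, 4, 6).

(2, 5, 3, 7, 4, 6)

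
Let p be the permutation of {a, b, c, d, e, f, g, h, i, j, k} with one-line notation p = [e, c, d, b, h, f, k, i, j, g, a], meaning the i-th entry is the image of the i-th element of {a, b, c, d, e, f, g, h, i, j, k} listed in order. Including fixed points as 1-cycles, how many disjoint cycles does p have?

The cycle decomposition is (a, e, h, i, j, g, k)(b, c, d)(f), which has 3 cycles (counting 1-cycles).

3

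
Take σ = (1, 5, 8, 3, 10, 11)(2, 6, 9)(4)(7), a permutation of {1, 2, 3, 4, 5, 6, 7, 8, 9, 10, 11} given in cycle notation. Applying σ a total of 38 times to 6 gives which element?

6 lies in the 3-cycle (2, 6, 9).
Powers repeat with period 3 on this cycle, and 38 mod 3 = 2, so σ^38(6) = σ^2(6).
Advancing 2 steps from 6: 6 → 9 → 2.

2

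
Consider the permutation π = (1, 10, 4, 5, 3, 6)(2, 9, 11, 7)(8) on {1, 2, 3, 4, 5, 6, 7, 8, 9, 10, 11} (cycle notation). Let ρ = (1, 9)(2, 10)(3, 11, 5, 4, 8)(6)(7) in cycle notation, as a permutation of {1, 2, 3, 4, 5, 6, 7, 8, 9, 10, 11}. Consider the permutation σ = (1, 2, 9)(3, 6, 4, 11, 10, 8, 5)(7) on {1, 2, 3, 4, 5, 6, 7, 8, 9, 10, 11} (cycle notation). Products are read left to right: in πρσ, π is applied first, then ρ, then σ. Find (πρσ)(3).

4

Chase 3: π(3) = 6; ρ(6) = 6; σ(6) = 4. Hence (πρσ)(3) = 4.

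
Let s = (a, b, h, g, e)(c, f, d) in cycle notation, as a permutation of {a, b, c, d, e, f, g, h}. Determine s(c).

In the cycle (c, f, d), c is followed by f, so s(c) = f.

f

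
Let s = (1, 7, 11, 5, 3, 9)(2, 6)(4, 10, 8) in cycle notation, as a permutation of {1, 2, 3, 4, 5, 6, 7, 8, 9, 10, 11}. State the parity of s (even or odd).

even

The cycle lengths are 6, 3, 2.
A cycle of length ℓ contributes ℓ−1 transpositions, so s is a product of 5 + 2 + 1 = 8 transpositions — even.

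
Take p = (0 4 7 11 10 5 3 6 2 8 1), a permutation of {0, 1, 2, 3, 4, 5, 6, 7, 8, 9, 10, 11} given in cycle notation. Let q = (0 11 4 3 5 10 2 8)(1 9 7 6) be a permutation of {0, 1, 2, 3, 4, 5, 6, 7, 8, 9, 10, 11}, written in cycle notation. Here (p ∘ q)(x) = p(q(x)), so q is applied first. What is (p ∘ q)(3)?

First apply q: q(3) = 5, then p(5) = 3. Thus (p ∘ q)(3) = 3.

3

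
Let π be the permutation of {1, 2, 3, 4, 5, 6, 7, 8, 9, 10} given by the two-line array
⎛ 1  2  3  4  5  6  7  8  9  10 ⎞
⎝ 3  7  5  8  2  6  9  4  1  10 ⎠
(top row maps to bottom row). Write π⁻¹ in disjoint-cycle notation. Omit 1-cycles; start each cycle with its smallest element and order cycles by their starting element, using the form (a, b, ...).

First write π in disjoint cycles: (1, 3, 5, 2, 7, 9)(4, 8).
The inverse reverses every cycle; in canonical form, π⁻¹ = (1, 9, 7, 2, 5, 3)(4, 8).

(1, 9, 7, 2, 5, 3)(4, 8)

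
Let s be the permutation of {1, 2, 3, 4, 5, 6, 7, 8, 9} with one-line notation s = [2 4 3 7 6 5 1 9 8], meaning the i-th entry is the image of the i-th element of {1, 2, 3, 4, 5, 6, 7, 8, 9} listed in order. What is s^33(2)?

4

Tracing 2 → 4 → … returns to 2 after 4 steps, so 2 lies in a 4-cycle (1 2 4 7).
On a 4-cycle, s^4 is the identity, so s^33 = s^1 there (33 ≡ 1 mod 4).
Advancing 1 step from 2: 2 → 4.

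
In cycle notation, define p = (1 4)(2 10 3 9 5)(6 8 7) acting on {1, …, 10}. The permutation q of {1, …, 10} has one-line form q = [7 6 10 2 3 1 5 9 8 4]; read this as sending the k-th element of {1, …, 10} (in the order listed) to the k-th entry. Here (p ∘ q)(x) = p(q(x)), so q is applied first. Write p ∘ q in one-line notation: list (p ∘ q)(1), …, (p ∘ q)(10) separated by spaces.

(p ∘ q)(x) = p(q(x)). Computing each image: p(q(1)) = p(7) = 6, p(q(2)) = p(6) = 8, p(q(3)) = p(10) = 3, p(q(4)) = p(2) = 10, p(q(5)) = p(3) = 9, p(q(6)) = p(1) = 4, p(q(7)) = p(5) = 2, p(q(8)) = p(9) = 5, p(q(9)) = p(8) = 7, p(q(10)) = p(4) = 1.
Hence p ∘ q = [6 8 3 10 9 4 2 5 7 1].

6 8 3 10 9 4 2 5 7 1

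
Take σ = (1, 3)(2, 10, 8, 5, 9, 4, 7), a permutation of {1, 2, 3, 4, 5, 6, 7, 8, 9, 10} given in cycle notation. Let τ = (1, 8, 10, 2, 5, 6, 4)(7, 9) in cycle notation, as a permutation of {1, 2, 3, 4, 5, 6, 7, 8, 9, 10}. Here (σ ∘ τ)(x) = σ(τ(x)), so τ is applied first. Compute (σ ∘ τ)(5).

First apply τ: τ(5) = 6, then σ(6) = 6. Thus (σ ∘ τ)(5) = 6.

6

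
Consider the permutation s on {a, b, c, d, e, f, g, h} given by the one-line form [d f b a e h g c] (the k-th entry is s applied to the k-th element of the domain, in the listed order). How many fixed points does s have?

2

The fixed points (elements with s(x) = x) are {e, g}, so there are 2.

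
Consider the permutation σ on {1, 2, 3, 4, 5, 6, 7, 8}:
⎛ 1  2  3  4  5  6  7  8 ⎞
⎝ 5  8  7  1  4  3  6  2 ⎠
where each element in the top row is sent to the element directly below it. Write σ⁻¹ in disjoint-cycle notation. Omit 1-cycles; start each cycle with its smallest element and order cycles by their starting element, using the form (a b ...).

(1 4 5)(2 8)(3 6 7)

The cycle decomposition of σ is (1 5 4)(2 8)(3 7 6).
Reversing each cycle (and rotating so the smallest element leads) gives σ⁻¹ = (1 4 5)(2 8)(3 6 7).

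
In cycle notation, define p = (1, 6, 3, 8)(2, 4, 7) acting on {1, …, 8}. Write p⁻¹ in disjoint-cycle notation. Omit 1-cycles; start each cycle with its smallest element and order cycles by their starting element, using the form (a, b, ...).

Inverting a permutation written in cycle notation just reverses the order within every cycle.
Reversing each cycle of p and rotating so the smallest element leads gives (1, 8, 3, 6)(2, 7, 4).

(1, 8, 3, 6)(2, 7, 4)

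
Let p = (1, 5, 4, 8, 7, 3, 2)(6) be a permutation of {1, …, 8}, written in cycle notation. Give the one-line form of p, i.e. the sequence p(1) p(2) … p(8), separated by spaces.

Image by image: 1→5, 2→1, 3→2, 4→8, 5→4, 6→6, 7→3, 8→7.
So the one-line form is 5 1 2 8 4 6 3 7.

5 1 2 8 4 6 3 7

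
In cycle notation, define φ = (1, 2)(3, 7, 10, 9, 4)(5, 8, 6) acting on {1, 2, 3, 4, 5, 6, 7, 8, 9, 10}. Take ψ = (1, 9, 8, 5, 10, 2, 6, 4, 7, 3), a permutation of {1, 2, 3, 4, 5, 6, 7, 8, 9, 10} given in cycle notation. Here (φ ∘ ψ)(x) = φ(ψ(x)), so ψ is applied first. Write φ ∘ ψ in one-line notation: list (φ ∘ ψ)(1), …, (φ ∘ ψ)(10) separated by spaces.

4 5 2 10 9 3 7 8 6 1

For each element, apply ψ then φ: 1 → 9 → 4; 2 → 6 → 5; 3 → 1 → 2; 4 → 7 → 10; 5 → 10 → 9; 6 → 4 → 3; 7 → 3 → 7; 8 → 5 → 8; 9 → 8 → 6; 10 → 2 → 1.
Collecting the images, φ ∘ ψ = [4 5 2 10 9 3 7 8 6 1].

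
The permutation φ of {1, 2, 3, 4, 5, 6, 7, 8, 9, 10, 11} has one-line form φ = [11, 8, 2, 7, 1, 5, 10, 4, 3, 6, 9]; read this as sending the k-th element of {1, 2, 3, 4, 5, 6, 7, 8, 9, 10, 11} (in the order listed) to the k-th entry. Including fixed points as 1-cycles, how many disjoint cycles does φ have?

The cycle decomposition is (1 11 9 3 2 8 4 7 10 6 5), which has 1 cycle (counting 1-cycles).

1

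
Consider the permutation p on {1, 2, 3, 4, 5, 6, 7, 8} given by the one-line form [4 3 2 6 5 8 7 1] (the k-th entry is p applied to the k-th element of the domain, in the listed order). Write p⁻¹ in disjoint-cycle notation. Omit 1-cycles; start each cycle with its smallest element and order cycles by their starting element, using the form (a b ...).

First write p in disjoint cycles: (1 4 6 8)(2 3).
The inverse reverses every cycle; in canonical form, p⁻¹ = (1 8 6 4)(2 3).

(1 8 6 4)(2 3)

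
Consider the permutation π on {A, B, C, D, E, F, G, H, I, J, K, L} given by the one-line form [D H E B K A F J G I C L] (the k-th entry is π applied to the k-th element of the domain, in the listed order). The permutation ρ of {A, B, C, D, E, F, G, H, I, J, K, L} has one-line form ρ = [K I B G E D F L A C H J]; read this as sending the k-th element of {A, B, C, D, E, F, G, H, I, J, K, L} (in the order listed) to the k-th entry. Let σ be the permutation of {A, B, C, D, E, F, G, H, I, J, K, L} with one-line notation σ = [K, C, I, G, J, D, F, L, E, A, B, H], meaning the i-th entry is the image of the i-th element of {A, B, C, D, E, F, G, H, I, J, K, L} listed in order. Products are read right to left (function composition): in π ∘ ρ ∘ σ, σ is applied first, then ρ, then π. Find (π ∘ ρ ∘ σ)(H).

(π ∘ ρ ∘ σ)(H) = π(ρ(σ(H))). σ(H) = L, then ρ(L) = J, then π(J) = I, so the result is I.

I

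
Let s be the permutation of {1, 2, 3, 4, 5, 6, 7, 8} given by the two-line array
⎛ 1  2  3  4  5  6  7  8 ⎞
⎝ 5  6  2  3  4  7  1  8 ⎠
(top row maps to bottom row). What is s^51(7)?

5

Tracing 7 → 1 → … returns to 7 after 7 steps, so 7 lies in a 7-cycle (1, 5, 4, 3, 2, 6, 7).
Since the cycle has length 7, s^51 acts on it the same as s^2 (51 mod 7 = 2).
Stepping 2 places around the cycle: 7 → 1 → 5.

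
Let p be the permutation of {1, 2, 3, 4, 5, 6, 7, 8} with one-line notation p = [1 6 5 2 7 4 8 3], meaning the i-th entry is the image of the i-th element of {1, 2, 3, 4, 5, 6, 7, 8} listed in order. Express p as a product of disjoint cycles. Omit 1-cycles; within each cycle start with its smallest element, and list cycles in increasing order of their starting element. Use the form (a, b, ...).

Start at 2 and follow images: 2 → 6 → 4 → 2, giving the cycle (2, 6, 4).
Repeating from the next unused element and collecting all non-trivial cycles gives (2, 6, 4)(3, 5, 7, 8).

(2, 6, 4)(3, 5, 7, 8)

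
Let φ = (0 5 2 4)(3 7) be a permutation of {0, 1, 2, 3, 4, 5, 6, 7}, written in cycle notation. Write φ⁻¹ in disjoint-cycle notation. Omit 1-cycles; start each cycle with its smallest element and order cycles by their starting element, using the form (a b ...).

(0 4 2 5)(3 7)

If φ sends a → b within a cycle, φ⁻¹ sends b → a; equivalently, reverse each cycle.
After reversing and putting each cycle's least element first, φ⁻¹ = (0 4 2 5)(3 7).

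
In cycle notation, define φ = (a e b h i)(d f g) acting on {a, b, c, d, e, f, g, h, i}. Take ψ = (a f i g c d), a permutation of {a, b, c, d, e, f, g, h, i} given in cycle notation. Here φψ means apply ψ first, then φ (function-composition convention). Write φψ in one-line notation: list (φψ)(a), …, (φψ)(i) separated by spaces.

g h f e b a c i d

For each element, apply ψ then φ: a → f → g; b → b → h; c → d → f; d → a → e; e → e → b; f → i → a; g → c → c; h → h → i; i → g → d.
Collecting the images, φψ = [g h f e b a c i d].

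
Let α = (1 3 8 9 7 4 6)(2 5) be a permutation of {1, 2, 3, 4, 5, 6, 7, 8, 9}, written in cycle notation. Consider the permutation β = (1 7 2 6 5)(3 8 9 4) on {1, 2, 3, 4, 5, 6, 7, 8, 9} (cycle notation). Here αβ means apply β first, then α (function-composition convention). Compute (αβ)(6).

(αβ)(6) = α(β(6)). β(6) = 5, then α(5) = 2. So (αβ)(6) = 2.

2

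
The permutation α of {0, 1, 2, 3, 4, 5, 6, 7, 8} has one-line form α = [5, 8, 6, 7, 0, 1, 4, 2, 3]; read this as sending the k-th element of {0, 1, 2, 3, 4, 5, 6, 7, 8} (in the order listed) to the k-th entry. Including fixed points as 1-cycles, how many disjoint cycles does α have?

1

The cycle decomposition is (0 5 1 8 3 7 2 6 4), which has 1 cycle (counting 1-cycles).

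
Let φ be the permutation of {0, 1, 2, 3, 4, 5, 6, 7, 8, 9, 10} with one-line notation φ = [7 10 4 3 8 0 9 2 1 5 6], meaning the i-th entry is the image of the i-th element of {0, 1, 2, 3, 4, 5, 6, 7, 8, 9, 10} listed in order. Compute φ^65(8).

Tracing 8 → 1 → … returns to 8 after 10 steps, so 8 lies in a 10-cycle (0 7 2 4 8 1 10 6 9 5).
On a 10-cycle, φ^10 is the identity, so φ^65 = φ^5 there (65 ≡ 5 mod 10).
Stepping 5 places around the cycle: 8 → 1 → 10 → 6 → 9 → 5.

5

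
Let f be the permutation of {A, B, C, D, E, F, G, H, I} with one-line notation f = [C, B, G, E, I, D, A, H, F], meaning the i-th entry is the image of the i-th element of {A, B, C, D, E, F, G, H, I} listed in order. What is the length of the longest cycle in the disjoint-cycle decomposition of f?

Decomposing into disjoint cycles gives (A C G)(D E I F); the longest has length 4.

4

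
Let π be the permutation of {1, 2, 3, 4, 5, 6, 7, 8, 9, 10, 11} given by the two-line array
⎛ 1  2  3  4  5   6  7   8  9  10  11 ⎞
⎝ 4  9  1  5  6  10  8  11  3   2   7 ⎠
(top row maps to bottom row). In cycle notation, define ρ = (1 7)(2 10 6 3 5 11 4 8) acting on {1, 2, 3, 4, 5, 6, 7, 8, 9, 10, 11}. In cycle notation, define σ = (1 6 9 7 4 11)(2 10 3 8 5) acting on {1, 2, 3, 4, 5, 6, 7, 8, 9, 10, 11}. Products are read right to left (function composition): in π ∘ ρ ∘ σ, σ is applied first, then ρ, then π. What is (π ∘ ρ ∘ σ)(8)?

7

(π ∘ ρ ∘ σ)(8) = π(ρ(σ(8))). σ(8) = 5, then ρ(5) = 11, then π(11) = 7, so the result is 7.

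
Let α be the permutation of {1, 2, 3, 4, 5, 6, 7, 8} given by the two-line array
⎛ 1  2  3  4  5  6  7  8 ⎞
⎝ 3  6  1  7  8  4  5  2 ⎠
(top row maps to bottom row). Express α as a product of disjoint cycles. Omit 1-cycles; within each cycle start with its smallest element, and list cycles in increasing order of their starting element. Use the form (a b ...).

Iterating α from 1 gives 1 → 3 → 1; that is the 2-cycle (1 3).
Repeating from the next unused element and collecting all non-trivial cycles gives (1 3)(2 6 4 7 5 8).

(1 3)(2 6 4 7 5 8)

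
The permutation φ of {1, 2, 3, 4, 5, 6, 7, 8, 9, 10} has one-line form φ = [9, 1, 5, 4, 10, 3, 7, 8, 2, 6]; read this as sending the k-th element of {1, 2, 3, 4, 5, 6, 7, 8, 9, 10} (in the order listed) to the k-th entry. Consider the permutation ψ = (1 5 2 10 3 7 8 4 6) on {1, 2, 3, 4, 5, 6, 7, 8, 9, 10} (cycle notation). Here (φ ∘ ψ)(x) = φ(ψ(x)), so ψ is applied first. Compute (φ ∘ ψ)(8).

First apply ψ: ψ(8) = 4, then φ(4) = 4. Thus (φ ∘ ψ)(8) = 4.

4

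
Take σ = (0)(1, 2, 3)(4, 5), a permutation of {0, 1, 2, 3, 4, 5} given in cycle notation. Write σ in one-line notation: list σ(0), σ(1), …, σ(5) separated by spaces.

0 2 3 1 5 4

Each element maps to the next entry in its cycle (wrapping to the front): 0→0, 1→2, 2→3, 3→1, 4→5, 5→4.
So the one-line form is 0 2 3 1 5 4.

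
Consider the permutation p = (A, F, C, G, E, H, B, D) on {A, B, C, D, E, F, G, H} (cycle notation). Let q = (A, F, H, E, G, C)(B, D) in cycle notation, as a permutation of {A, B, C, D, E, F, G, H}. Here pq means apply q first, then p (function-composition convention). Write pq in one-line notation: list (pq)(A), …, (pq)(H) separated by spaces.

For each element, apply q then p: A → F → C; B → D → A; C → A → F; D → B → D; E → G → E; F → H → B; G → C → G; H → E → H.
So pq in one-line form is C A F D E B G H.

C A F D E B G H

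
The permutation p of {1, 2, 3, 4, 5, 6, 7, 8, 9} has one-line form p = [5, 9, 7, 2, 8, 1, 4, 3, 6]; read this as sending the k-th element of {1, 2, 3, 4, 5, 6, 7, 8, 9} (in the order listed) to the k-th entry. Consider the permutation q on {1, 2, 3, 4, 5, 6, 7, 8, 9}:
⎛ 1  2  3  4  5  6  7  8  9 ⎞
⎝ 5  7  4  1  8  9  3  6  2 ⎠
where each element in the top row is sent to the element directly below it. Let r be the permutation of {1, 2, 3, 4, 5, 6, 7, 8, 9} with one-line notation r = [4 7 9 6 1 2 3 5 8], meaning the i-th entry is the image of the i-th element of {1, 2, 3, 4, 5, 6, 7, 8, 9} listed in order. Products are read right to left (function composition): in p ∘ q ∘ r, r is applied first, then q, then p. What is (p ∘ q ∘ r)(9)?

Apply the permutations in order: r(9) = 8, then q(8) = 6, then p(6) = 1. So (p ∘ q ∘ r)(9) = 1.

1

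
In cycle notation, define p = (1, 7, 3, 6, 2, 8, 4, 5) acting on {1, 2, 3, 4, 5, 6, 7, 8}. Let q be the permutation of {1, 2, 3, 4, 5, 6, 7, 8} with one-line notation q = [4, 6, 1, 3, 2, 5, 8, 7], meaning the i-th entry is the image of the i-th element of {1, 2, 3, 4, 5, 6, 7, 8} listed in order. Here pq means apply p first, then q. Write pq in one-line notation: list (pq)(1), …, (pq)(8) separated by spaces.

8 7 5 2 4 6 1 3

(pq)(x) = q(p(x)). Computing each image: q(p(1)) = q(7) = 8, q(p(2)) = q(8) = 7, q(p(3)) = q(6) = 5, q(p(4)) = q(5) = 2, q(p(5)) = q(1) = 4, q(p(6)) = q(2) = 6, q(p(7)) = q(3) = 1, q(p(8)) = q(4) = 3.
Hence pq = [8 7 5 2 4 6 1 3].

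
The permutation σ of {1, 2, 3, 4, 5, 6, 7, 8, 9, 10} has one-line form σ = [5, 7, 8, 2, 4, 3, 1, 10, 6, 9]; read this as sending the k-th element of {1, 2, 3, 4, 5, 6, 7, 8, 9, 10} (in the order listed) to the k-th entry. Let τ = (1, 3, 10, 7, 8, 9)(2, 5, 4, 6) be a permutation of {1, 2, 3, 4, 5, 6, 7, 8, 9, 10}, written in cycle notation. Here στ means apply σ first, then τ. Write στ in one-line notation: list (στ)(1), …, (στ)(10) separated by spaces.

4 8 9 5 6 10 3 7 2 1

For each element, apply σ then τ: 1 → 5 → 4; 2 → 7 → 8; 3 → 8 → 9; 4 → 2 → 5; 5 → 4 → 6; 6 → 3 → 10; 7 → 1 → 3; 8 → 10 → 7; 9 → 6 → 2; 10 → 9 → 1.
So στ in one-line form is 4 8 9 5 6 10 3 7 2 1.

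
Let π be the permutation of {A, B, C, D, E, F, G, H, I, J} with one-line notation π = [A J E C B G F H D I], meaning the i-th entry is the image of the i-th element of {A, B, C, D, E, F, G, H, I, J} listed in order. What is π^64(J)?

E

Tracing J → I → … returns to J after 6 steps, so J lies in a 6-cycle (B, J, I, D, C, E).
On a 6-cycle, π^6 is the identity, so π^64 = π^4 there (64 ≡ 4 mod 6).
Stepping 4 places around the cycle: J → I → D → C → E.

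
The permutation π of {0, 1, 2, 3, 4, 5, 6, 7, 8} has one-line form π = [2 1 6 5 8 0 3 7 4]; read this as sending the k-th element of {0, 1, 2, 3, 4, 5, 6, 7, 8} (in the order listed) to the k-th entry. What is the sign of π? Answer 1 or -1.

-1

In disjoint-cycle form the cycle lengths are 5, 2, 1, 1.
A cycle of length ℓ contributes ℓ−1 transpositions, so π is a product of 4 + 1 = 5 transpositions — odd.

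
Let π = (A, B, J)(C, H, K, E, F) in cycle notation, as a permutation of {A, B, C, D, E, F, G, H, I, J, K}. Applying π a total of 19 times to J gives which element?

J lies in the 3-cycle (A, B, J).
On a 3-cycle, π^3 is the identity, so π^19 = π^1 there (19 ≡ 1 mod 3).
Stepping 1 place around the cycle: J → A.

A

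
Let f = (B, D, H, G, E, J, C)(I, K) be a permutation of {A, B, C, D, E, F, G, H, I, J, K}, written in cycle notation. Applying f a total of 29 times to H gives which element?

G

H lies in the 7-cycle (B, D, H, G, E, J, C).
Powers repeat with period 7 on this cycle, and 29 mod 7 = 1, so f^29(H) = f^1(H).
Stepping 1 place around the cycle: H → G.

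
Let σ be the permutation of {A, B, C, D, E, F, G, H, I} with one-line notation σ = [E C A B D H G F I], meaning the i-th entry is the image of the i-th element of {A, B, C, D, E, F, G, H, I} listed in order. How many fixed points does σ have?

The fixed points (elements with σ(x) = x) are {G, I}, so there are 2.

2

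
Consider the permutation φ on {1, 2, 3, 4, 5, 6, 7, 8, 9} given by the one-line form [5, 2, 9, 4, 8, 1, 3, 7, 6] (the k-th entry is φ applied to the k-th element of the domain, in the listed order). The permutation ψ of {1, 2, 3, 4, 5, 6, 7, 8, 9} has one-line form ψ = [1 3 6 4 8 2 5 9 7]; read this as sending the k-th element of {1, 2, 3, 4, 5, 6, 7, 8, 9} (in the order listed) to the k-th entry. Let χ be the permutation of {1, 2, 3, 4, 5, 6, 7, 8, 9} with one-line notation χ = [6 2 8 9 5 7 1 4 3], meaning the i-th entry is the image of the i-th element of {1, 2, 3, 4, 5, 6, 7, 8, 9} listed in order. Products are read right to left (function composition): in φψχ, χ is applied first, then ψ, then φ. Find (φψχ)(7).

Apply the permutations in order: χ(7) = 1, then ψ(1) = 1, then φ(1) = 5. So (φψχ)(7) = 5.

5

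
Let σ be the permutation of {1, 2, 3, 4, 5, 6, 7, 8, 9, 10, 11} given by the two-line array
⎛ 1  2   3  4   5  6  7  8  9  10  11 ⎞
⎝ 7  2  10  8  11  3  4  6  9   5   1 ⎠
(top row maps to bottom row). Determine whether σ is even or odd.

In disjoint-cycle form the cycle lengths are 9, 1, 1.
A cycle of length ℓ contributes ℓ−1 transpositions, so σ is a product of 8 transpositions — even.

even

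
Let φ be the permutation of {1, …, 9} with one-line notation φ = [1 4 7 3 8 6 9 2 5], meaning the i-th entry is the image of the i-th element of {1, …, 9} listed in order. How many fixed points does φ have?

2

The fixed points (elements with φ(x) = x) are {1, 6}, so there are 2.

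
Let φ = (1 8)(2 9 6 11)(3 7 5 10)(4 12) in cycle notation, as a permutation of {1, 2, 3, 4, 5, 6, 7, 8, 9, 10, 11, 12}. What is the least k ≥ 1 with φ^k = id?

The cycle type of φ is (4, 4, 2, 2).
The order of φ is the least common multiple of its cycle lengths: lcm(4, 4, 2, 2) = 4.

4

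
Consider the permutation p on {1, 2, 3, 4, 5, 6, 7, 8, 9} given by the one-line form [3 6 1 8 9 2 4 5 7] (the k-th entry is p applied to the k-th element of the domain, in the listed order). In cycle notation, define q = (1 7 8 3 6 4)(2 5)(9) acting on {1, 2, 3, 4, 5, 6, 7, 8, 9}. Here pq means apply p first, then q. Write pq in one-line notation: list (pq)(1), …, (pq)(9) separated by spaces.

6 4 7 3 9 5 1 2 8

(pq)(x) = q(p(x)). Computing each image: q(p(1)) = q(3) = 6, q(p(2)) = q(6) = 4, q(p(3)) = q(1) = 7, q(p(4)) = q(8) = 3, q(p(5)) = q(9) = 9, q(p(6)) = q(2) = 5, q(p(7)) = q(4) = 1, q(p(8)) = q(5) = 2, q(p(9)) = q(7) = 8.
Hence pq = [6 4 7 3 9 5 1 2 8].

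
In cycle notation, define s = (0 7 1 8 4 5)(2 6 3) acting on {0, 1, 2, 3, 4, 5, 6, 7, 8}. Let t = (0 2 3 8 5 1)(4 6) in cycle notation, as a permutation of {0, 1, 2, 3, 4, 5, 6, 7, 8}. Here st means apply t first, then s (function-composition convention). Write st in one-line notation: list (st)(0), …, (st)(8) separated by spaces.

Chase each element through t then s: 0 → 2 → 6; 1 → 0 → 7; 2 → 3 → 2; 3 → 8 → 4; 4 → 6 → 3; 5 → 1 → 8; 6 → 4 → 5; 7 → 7 → 1; 8 → 5 → 0.
Collecting the images, st = [6 7 2 4 3 8 5 1 0].

6 7 2 4 3 8 5 1 0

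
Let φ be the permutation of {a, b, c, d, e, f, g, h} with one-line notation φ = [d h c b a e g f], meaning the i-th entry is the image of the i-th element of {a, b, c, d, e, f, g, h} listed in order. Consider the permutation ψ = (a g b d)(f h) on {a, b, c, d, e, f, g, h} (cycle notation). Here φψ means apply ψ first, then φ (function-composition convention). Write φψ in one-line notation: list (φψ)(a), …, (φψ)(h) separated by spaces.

g b c d a f h e

For each element, apply ψ then φ: a → g → g; b → d → b; c → c → c; d → a → d; e → e → a; f → h → f; g → b → h; h → f → e.
So φψ in one-line form is g b c d a f h e.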